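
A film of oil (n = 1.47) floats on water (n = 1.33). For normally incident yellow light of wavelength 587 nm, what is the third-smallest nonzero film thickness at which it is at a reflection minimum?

599 nm

Ray reflecting at the top interface goes from n = 1.0 toward n = 1.47: a half-wave phase shift.
Ray reflecting at the bottom interface goes from n = 1.47 toward n = 1.33: no phase shift.
The two reflections differ by half a wavelength.
For minimum reflection here: 2 n t = m λ.
The third-smallest nonzero thickness corresponds to m = 3: t = m λ / (2 n) = 3.00 × 587 / (2 × 1.47) = 599 nm.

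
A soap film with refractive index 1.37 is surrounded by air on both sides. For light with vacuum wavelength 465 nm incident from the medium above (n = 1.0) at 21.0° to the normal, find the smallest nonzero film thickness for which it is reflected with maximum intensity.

Top surface (1.0 → 1.37): reflection off a higher-index medium gives a half-wave phase shift.
Bottom surface (1.37 → 1.0): reflection off a lower-index medium gives no phase shift.
Exactly one π shift → a net half-wave offset.
With one net inversion, constructive interference in reflection requires 2 n t cos θ_r = (m + ½) λ.
Snell's law: 1.0 sin 21.0° = 1.37 sin θ_r → sin θ_r = 0.262, cos θ_r = 0.965.
Minimum at m = 0: t = λ / (4 n cos θ_r) = 465 / (4 × 1.37 × 0.965) = 87.9 nm.

87.9 nm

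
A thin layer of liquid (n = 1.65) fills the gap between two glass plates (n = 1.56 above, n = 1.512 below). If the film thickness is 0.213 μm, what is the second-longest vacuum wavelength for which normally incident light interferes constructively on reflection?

469 nm

Top surface (1.56 → 1.65): reflection off a higher-index medium gives a half-wave phase shift.
Bottom surface (1.65 → 1.512): reflection off a lower-index medium gives no phase shift.
The two reflections differ by half a wavelength.
For strong reflection here: 2 n t = (m + ½) λ.
λ = 2 n t / (m + ½). The second-longest wavelength is m = 1: λ = 2 × 1.65 × 213 / 1.50 = 469 nm.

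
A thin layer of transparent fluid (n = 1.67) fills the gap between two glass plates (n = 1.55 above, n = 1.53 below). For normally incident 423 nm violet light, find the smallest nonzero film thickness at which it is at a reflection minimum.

Ray reflecting at the top interface goes from n = 1.55 toward n = 1.67: a half-wave phase shift.
At the lower boundary (n = 1.67 to n = 1.53) the reflected ray undergoes no phase shift.
Exactly one π shift → a net half-wave offset.
So the condition for destructive reflection is 2 n t = m λ.
Minimum nonzero at m = 1: t = λ / (2 n) = 423 / (2 × 1.67) = 127 nm.

127 nm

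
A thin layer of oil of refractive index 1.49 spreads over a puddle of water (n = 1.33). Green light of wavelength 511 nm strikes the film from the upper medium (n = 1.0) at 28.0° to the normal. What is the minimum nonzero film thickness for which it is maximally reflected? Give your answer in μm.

0.0903 μm

Top surface (1.0 → 1.49): reflection off a higher-index medium gives a half-wave phase shift.
Bottom surface (1.49 → 1.33): reflection off a lower-index medium gives no phase shift.
The two reflections differ by half a wavelength.
For strong reflection here: 2 n t cos θ_r = (m + ½) λ.
Snell's law: 1.0 sin 28.0° = 1.49 sin θ_r → sin θ_r = 0.315, cos θ_r = 0.949.
Minimum at m = 0: t = λ / (4 n cos θ_r) = 511 / (4 × 1.49 × 0.949) = 90.3 nm.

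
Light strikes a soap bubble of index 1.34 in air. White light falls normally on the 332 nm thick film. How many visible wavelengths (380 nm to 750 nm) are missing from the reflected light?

1

Ray reflecting at the top interface goes from n = 1.0 toward n = 1.34: a half-wave phase shift.
Bottom surface (1.34 → 1.0): reflection off a lower-index medium gives no phase shift.
The two reflections differ by half a wavelength.
With one net inversion, destructive interference in reflection requires 2 n t = m λ.
λ = 2 n t / m = 890 / m nm.
m=1: 890 nm (IR); m=2: 445 nm (visible); m=3: 297 nm (UV).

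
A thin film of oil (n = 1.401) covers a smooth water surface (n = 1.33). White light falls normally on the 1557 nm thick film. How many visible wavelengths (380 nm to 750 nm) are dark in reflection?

6

Top surface (1.0 → 1.401): reflection off a higher-index medium gives a half-wave phase shift.
Ray reflecting at the bottom interface goes from n = 1.401 toward n = 1.33: no phase shift.
Net: one phase inversion between the two reflected rays.
So the condition for destructive reflection is 2 n t = m λ.
λ = 2 n t / m = 4363 / m nm.
m=5: 873 nm (IR); m=6: 727 nm (visible); m=7: 623 nm (visible); m=8: 545 nm (visible); m=9: 485 nm (visible); m=10: 436 nm (visible); m=11: 397 nm (visible); m=12: 364 nm (UV).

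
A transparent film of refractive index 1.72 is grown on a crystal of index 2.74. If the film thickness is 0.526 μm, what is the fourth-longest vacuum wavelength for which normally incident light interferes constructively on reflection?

At the upper boundary (n = 1.0 to n = 1.72) the reflected ray undergoes a half-wave phase shift.
Bottom surface (1.72 → 2.74): reflection off a higher-index medium gives a half-wave phase shift.
The two reflections carry the same phase change, so no net offset.
So the condition for constructive reflection is 2 n t = m λ.
λ = 2 n t / m. The fourth-longest wavelength is m = 4: λ = 2 × 1.72 × 526 / 4.00 = 452 nm.

452 nm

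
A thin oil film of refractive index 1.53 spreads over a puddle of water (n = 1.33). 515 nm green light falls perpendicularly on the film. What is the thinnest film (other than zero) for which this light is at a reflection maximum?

84.2 nm

Top surface (1.0 → 1.53): reflection off a higher-index medium gives a half-wave phase shift.
At the lower boundary (n = 1.53 to n = 1.33) the reflected ray undergoes no phase shift.
Net: one phase inversion between the two reflected rays.
So the condition for constructive reflection is 2 n t = (m + ½) λ.
Minimum at m = 0: t = λ / (4 n) = 515 / (4 × 1.53) = 84.2 nm.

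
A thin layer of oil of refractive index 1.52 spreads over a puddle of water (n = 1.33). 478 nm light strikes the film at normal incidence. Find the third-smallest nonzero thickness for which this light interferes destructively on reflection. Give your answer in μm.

Ray reflecting at the top interface goes from n = 1.0 toward n = 1.52: a half-wave phase shift.
Bottom surface (1.52 → 1.33): reflection off a lower-index medium gives no phase shift.
The two reflections differ by half a wavelength.
For minimum reflection here: 2 n t = m λ.
The third-smallest nonzero thickness corresponds to m = 3: t = m λ / (2 n) = 3.00 × 478 / (2 × 1.52) = 472 nm.

0.472 μm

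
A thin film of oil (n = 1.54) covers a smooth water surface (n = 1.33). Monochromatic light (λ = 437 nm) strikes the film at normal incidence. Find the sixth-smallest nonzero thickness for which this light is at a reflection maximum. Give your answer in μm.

Top surface (1.0 → 1.54): reflection off a higher-index medium gives a half-wave phase shift.
Bottom surface (1.54 → 1.33): reflection off a lower-index medium gives no phase shift.
Exactly one π shift → a net half-wave offset.
With one net inversion, constructive interference in reflection requires 2 n t = (m + ½) λ.
The sixth-smallest nonzero thickness corresponds to m = 5: t = (m + ½) λ / (2 n) = 5.50 × 437 / (2 × 1.54) = 780 nm.

0.780 μm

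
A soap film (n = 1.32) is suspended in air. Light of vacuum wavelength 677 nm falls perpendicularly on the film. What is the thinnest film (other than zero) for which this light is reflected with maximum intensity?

128 nm

Ray reflecting at the top interface goes from n = 1.0 toward n = 1.32: a half-wave phase shift.
Bottom surface (1.32 → 1.0): reflection off a lower-index medium gives no phase shift.
The two reflections differ by half a wavelength.
With one net inversion, constructive interference in reflection requires 2 n t = (m + ½) λ.
Minimum at m = 0: t = λ / (4 n) = 677 / (4 × 1.32) = 128 nm.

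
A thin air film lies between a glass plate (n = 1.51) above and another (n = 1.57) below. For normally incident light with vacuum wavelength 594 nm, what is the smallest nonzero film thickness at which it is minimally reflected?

Ray reflecting at the top interface goes from n = 1.51 toward n = 1.0: no phase shift.
Bottom surface (1.0 → 1.57): reflection off a higher-index medium gives a half-wave phase shift.
Exactly one π shift → a net half-wave offset.
With one net inversion, destructive interference in reflection requires 2 n t = m λ.
The smallest nonzero thickness corresponds to m = 1: t = m λ / (2 n) = 1.00 × 594 / (2 × 1.0) = 297 nm.

297 nm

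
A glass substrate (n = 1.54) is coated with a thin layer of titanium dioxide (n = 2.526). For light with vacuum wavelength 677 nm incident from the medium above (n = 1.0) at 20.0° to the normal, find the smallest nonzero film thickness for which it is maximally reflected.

Top surface (1.0 → 2.526): reflection off a higher-index medium gives a half-wave phase shift.
Bottom surface (2.526 → 1.54): reflection off a lower-index medium gives no phase shift.
The two reflections differ by half a wavelength.
So the condition for constructive reflection is 2 n t cos θ_r = (m + ½) λ.
Snell's law: 1.0 sin 20.0° = 2.526 sin θ_r → sin θ_r = 0.135, cos θ_r = 0.991.
Minimum at m = 0: t = λ / (4 n cos θ_r) = 677 / (4 × 2.526 × 0.991) = 67.6 nm.

67.6 nm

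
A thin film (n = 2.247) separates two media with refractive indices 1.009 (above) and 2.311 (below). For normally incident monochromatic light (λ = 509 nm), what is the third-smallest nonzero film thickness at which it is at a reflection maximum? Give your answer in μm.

0.340 μm

At the upper boundary (n = 1.009 to n = 2.247) the reflected ray undergoes a half-wave phase shift.
Bottom surface (2.247 → 2.311): reflection off a higher-index medium gives a half-wave phase shift.
Zero or two π shifts → no net half-wave offset.
With no net inversion, constructive interference in reflection requires 2 n t = m λ.
The third-smallest nonzero thickness corresponds to m = 3: t = m λ / (2 n) = 3.00 × 509 / (2 × 2.247) = 340 nm.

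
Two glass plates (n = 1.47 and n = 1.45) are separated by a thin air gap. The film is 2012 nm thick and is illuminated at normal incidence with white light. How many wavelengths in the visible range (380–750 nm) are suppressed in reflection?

At the upper boundary (n = 1.47 to n = 1.0) the reflected ray undergoes no phase shift.
At the lower boundary (n = 1.0 to n = 1.45) the reflected ray undergoes a half-wave phase shift.
The two reflections differ by half a wavelength.
So the condition for destructive reflection is 2 n t = m λ.
λ = 2 n t / m = 4024 / m nm.
m=5: 805 nm (IR); m=6: 671 nm (visible); m=7: 575 nm (visible); m=8: 503 nm (visible); m=9: 447 nm (visible); m=10: 402 nm (visible); m=11: 366 nm (UV).

5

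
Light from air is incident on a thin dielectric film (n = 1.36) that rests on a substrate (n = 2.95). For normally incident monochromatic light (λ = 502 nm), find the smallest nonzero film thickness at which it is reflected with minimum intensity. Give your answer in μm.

Ray reflecting at the top interface goes from n = 1.0 toward n = 1.36: a half-wave phase shift.
Bottom surface (1.36 → 2.95): reflection off a higher-index medium gives a half-wave phase shift.
The two reflections carry the same phase change, so no net offset.
For dark reflection here: 2 n t = (m + ½) λ.
Minimum at m = 0: t = λ / (4 n) = 502 / (4 × 1.36) = 92.3 nm.

0.0923 μm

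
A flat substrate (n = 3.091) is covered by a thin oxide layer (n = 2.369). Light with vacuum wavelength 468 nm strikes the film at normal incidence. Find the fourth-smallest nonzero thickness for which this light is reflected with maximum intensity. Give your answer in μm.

At the upper boundary (n = 1.0 to n = 2.369) the reflected ray undergoes a half-wave phase shift.
Ray reflecting at the bottom interface goes from n = 2.369 toward n = 3.091: a half-wave phase shift.
Zero or two π shifts → no net half-wave offset.
For maximum reflection here: 2 n t = m λ.
The fourth-smallest nonzero thickness corresponds to m = 4: t = m λ / (2 n) = 4.00 × 468 / (2 × 2.369) = 395 nm.

0.395 μm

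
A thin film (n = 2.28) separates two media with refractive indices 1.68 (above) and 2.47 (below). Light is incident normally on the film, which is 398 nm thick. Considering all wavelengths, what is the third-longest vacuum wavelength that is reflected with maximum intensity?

605 nm

At the upper boundary (n = 1.68 to n = 2.28) the reflected ray undergoes a half-wave phase shift.
Ray reflecting at the bottom interface goes from n = 2.28 toward n = 2.47: a half-wave phase shift.
Zero or two π shifts → no net half-wave offset.
For bright reflection here: 2 n t = m λ.
λ = 2 n t / m. The third-longest wavelength is m = 3: λ = 2 × 2.28 × 398 / 3.00 = 605 nm.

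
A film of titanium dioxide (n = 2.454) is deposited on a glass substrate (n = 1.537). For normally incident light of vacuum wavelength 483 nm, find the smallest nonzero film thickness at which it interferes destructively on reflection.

Top surface (1.0 → 2.454): reflection off a higher-index medium gives a half-wave phase shift.
At the lower boundary (n = 2.454 to n = 1.537) the reflected ray undergoes no phase shift.
Net: one phase inversion between the two reflected rays.
For weak reflection here: 2 n t = m λ.
Minimum nonzero at m = 1: t = λ / (2 n) = 483 / (2 × 2.454) = 98.4 nm.

98.4 nm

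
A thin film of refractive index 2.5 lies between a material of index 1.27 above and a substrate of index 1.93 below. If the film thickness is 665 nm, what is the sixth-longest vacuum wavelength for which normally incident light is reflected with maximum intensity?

605 nm

Top surface (1.27 → 2.5): reflection off a higher-index medium gives a half-wave phase shift.
At the lower boundary (n = 2.5 to n = 1.93) the reflected ray undergoes no phase shift.
The two reflections differ by half a wavelength.
So the condition for constructive reflection is 2 n t = (m + ½) λ.
λ = 2 n t / (m + ½). The sixth-longest wavelength is m = 5: λ = 2 × 2.5 × 665 / 5.50 = 605 nm.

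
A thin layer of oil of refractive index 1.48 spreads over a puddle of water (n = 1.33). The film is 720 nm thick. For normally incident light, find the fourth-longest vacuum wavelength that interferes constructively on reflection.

At the upper boundary (n = 1.0 to n = 1.48) the reflected ray undergoes a half-wave phase shift.
At the lower boundary (n = 1.48 to n = 1.33) the reflected ray undergoes no phase shift.
Net: one phase inversion between the two reflected rays.
With one net inversion, constructive interference in reflection requires 2 n t = (m + ½) λ.
λ = 2 n t / (m + ½). The fourth-longest wavelength is m = 3: λ = 2 × 1.48 × 720 / 3.50 = 609 nm.

609 nm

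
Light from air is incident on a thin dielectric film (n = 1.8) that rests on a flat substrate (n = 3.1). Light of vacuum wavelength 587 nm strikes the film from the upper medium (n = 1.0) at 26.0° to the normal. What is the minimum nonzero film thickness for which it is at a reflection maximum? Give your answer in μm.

Top surface (1.0 → 1.8): reflection off a higher-index medium gives a half-wave phase shift.
Bottom surface (1.8 → 3.1): reflection off a higher-index medium gives a half-wave phase shift.
Zero or two π shifts → no net half-wave offset.
So the condition for constructive reflection is 2 n t cos θ_r = m λ.
Snell's law: 1.0 sin 26.0° = 1.8 sin θ_r → sin θ_r = 0.244, cos θ_r = 0.970.
Minimum nonzero at m = 1: t = λ / (2 n cos θ_r) = 587 / (2 × 1.8 × 0.970) = 168 nm.

0.168 μm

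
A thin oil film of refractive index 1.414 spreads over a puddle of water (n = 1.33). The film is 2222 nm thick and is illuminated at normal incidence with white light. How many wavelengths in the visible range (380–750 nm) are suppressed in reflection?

8

At the upper boundary (n = 1.0 to n = 1.414) the reflected ray undergoes a half-wave phase shift.
Bottom surface (1.414 → 1.33): reflection off a lower-index medium gives no phase shift.
Net: one phase inversion between the two reflected rays.
So the condition for destructive reflection is 2 n t = m λ.
λ = 2 n t / m = 6284 / m nm.
m=8: 785 nm (IR); m=9: 698 nm (visible); m=10: 628 nm (visible); m=11: 571 nm (visible); m=12: 524 nm (visible); m=13: 483 nm (visible); m=14: 449 nm (visible); m=15: 419 nm (visible); m=16: 393 nm (visible); m=17: 370 nm (UV).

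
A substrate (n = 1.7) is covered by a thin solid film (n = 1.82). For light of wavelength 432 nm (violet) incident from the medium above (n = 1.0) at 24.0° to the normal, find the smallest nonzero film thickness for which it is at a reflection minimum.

Ray reflecting at the top interface goes from n = 1.0 toward n = 1.82: a half-wave phase shift.
Bottom surface (1.82 → 1.7): reflection off a lower-index medium gives no phase shift.
Net: one phase inversion between the two reflected rays.
For dark reflection here: 2 n t cos θ_r = m λ.
Snell's law: 1.0 sin 24.0° = 1.82 sin θ_r → sin θ_r = 0.223, cos θ_r = 0.975.
Minimum nonzero at m = 1: t = λ / (2 n cos θ_r) = 432 / (2 × 1.82 × 0.975) = 122 nm.

122 nm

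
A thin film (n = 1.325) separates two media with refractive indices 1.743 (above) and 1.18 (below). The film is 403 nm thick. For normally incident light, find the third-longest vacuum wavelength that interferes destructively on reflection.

427 nm

At the upper boundary (n = 1.743 to n = 1.325) the reflected ray undergoes no phase shift.
Ray reflecting at the bottom interface goes from n = 1.325 toward n = 1.18: no phase shift.
Net: no relative phase inversion (both shifts match).
With no net inversion, destructive interference in reflection requires 2 n t = (m + ½) λ.
λ = 2 n t / (m + ½). The third-longest wavelength is m = 2: λ = 2 × 1.325 × 403 / 2.50 = 427 nm.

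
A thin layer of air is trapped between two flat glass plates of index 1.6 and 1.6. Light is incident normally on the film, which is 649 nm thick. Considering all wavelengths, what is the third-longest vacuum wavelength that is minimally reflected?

Top surface (1.6 → 1.0): reflection off a lower-index medium gives no phase shift.
Bottom surface (1.0 → 1.6): reflection off a higher-index medium gives a half-wave phase shift.
The two reflections differ by half a wavelength.
For minimum reflection here: 2 n t = m λ.
λ = 2 n t / m. The third-longest wavelength is m = 3: λ = 2 × 1.0 × 649 / 3.00 = 433 nm.

433 nm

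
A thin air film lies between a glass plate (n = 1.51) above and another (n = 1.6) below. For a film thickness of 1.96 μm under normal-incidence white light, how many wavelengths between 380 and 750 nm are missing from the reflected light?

5

At the upper boundary (n = 1.51 to n = 1.0) the reflected ray undergoes no phase shift.
Bottom surface (1.0 → 1.6): reflection off a higher-index medium gives a half-wave phase shift.
Net: one phase inversion between the two reflected rays.
For dark reflection here: 2 n t = m λ.
λ = 2 n t / m = 3920 / m nm.
m=5: 784 nm (IR); m=6: 653 nm (visible); m=7: 560 nm (visible); m=8: 490 nm (visible); m=9: 436 nm (visible); m=10: 392 nm (visible); m=11: 356 nm (UV).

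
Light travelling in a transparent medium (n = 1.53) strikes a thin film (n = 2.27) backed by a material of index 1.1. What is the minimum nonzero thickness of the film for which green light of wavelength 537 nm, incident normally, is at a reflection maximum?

59.1 nm

Top surface (1.53 → 2.27): reflection off a higher-index medium gives a half-wave phase shift.
Ray reflecting at the bottom interface goes from n = 2.27 toward n = 1.1: no phase shift.
The two reflections differ by half a wavelength.
For strong reflection here: 2 n t = (m + ½) λ.
Minimum at m = 0: t = λ / (4 n) = 537 / (4 × 2.27) = 59.1 nm.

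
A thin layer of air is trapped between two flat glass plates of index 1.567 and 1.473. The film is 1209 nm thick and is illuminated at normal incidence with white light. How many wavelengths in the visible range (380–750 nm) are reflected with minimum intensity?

3

Ray reflecting at the top interface goes from n = 1.567 toward n = 1.0: no phase shift.
Bottom surface (1.0 → 1.473): reflection off a higher-index medium gives a half-wave phase shift.
The two reflections differ by half a wavelength.
With one net inversion, destructive interference in reflection requires 2 n t = m λ.
λ = 2 n t / m = 2418 / m nm.
m=3: 806 nm (IR); m=4: 605 nm (visible); m=5: 484 nm (visible); m=6: 403 nm (visible); m=7: 345 nm (UV).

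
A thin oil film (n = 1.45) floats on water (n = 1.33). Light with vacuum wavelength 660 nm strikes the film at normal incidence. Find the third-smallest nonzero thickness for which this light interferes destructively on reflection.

Top surface (1.0 → 1.45): reflection off a higher-index medium gives a half-wave phase shift.
Bottom surface (1.45 → 1.33): reflection off a lower-index medium gives no phase shift.
Exactly one π shift → a net half-wave offset.
For dark reflection here: 2 n t = m λ.
The third-smallest nonzero thickness corresponds to m = 3: t = m λ / (2 n) = 3.00 × 660 / (2 × 1.45) = 683 nm.

683 nm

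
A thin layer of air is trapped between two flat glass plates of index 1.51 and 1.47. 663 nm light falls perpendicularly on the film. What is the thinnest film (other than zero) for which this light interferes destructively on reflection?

332 nm

Ray reflecting at the top interface goes from n = 1.51 toward n = 1.0: no phase shift.
Ray reflecting at the bottom interface goes from n = 1.0 toward n = 1.47: a half-wave phase shift.
The two reflections differ by half a wavelength.
For minimum reflection here: 2 n t = m λ.
Minimum nonzero at m = 1: t = λ / (2 n) = 663 / (2 × 1.0) = 332 nm.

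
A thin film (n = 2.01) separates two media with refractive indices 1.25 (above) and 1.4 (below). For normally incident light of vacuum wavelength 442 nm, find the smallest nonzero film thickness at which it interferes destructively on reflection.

Top surface (1.25 → 2.01): reflection off a higher-index medium gives a half-wave phase shift.
At the lower boundary (n = 2.01 to n = 1.4) the reflected ray undergoes no phase shift.
Net: one phase inversion between the two reflected rays.
With one net inversion, destructive interference in reflection requires 2 n t = m λ.
Minimum nonzero at m = 1: t = λ / (2 n) = 442 / (2 × 2.01) = 110 nm.

110 nm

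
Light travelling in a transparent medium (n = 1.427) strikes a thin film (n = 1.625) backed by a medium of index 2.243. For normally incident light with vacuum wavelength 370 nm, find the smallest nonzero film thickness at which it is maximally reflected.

114 nm

Top surface (1.427 → 1.625): reflection off a higher-index medium gives a half-wave phase shift.
Ray reflecting at the bottom interface goes from n = 1.625 toward n = 2.243: a half-wave phase shift.
Zero or two π shifts → no net half-wave offset.
For bright reflection here: 2 n t = m λ.
Minimum nonzero at m = 1: t = λ / (2 n) = 370 / (2 × 1.625) = 114 nm.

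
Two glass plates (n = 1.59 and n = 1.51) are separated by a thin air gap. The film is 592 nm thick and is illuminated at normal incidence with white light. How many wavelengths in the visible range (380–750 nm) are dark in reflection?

At the upper boundary (n = 1.59 to n = 1.0) the reflected ray undergoes no phase shift.
Ray reflecting at the bottom interface goes from n = 1.0 toward n = 1.51: a half-wave phase shift.
Exactly one π shift → a net half-wave offset.
For minimum reflection here: 2 n t = m λ.
λ = 2 n t / m = 1184 / m nm.
m=1: 1184 nm (IR); m=2: 592 nm (visible); m=3: 395 nm (visible); m=4: 296 nm (UV).

2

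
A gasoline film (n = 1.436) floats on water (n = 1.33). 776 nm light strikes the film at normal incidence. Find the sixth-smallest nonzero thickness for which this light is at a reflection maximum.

1486 nm

Top surface (1.0 → 1.436): reflection off a higher-index medium gives a half-wave phase shift.
At the lower boundary (n = 1.436 to n = 1.33) the reflected ray undergoes no phase shift.
Net: one phase inversion between the two reflected rays.
For maximum reflection here: 2 n t = (m + ½) λ.
The sixth-smallest nonzero thickness corresponds to m = 5: t = (m + ½) λ / (2 n) = 5.50 × 776 / (2 × 1.436) = 1486 nm.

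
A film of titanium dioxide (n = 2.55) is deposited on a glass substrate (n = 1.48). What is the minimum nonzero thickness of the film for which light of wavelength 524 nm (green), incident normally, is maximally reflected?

At the upper boundary (n = 1.0 to n = 2.55) the reflected ray undergoes a half-wave phase shift.
Ray reflecting at the bottom interface goes from n = 2.55 toward n = 1.48: no phase shift.
The two reflections differ by half a wavelength.
For bright reflection here: 2 n t = (m + ½) λ.
Minimum at m = 0: t = λ / (4 n) = 524 / (4 × 2.55) = 51.4 nm.

51.4 nm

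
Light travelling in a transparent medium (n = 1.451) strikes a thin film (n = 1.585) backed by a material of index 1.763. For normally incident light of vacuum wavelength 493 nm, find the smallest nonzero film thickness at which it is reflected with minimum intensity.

77.8 nm

At the upper boundary (n = 1.451 to n = 1.585) the reflected ray undergoes a half-wave phase shift.
At the lower boundary (n = 1.585 to n = 1.763) the reflected ray undergoes a half-wave phase shift.
Zero or two π shifts → no net half-wave offset.
For dark reflection here: 2 n t = (m + ½) λ.
Minimum at m = 0: t = λ / (4 n) = 493 / (4 × 1.585) = 77.8 nm.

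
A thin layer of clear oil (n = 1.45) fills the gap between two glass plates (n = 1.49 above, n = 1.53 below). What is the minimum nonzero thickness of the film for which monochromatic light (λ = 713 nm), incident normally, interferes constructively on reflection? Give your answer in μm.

0.123 μm

Ray reflecting at the top interface goes from n = 1.49 toward n = 1.45: no phase shift.
At the lower boundary (n = 1.45 to n = 1.53) the reflected ray undergoes a half-wave phase shift.
Exactly one π shift → a net half-wave offset.
With one net inversion, constructive interference in reflection requires 2 n t = (m + ½) λ.
Minimum at m = 0: t = λ / (4 n) = 713 / (4 × 1.45) = 123 nm.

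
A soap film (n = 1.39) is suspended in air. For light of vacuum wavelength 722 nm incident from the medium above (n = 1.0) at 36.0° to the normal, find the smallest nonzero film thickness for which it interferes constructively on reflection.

Ray reflecting at the top interface goes from n = 1.0 toward n = 1.39: a half-wave phase shift.
Bottom surface (1.39 → 1.0): reflection off a lower-index medium gives no phase shift.
The two reflections differ by half a wavelength.
With one net inversion, constructive interference in reflection requires 2 n t cos θ_r = (m + ½) λ.
Snell's law: 1.0 sin 36.0° = 1.39 sin θ_r → sin θ_r = 0.423, cos θ_r = 0.906.
Minimum at m = 0: t = λ / (4 n cos θ_r) = 722 / (4 × 1.39 × 0.906) = 143 nm.

143 nm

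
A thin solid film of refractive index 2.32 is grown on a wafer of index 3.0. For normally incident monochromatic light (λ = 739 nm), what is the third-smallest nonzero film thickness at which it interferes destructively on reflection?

At the upper boundary (n = 1.0 to n = 2.32) the reflected ray undergoes a half-wave phase shift.
At the lower boundary (n = 2.32 to n = 3.0) the reflected ray undergoes a half-wave phase shift.
Net: no relative phase inversion (both shifts match).
With no net inversion, destructive interference in reflection requires 2 n t = (m + ½) λ.
The third-smallest nonzero thickness corresponds to m = 2: t = (m + ½) λ / (2 n) = 2.50 × 739 / (2 × 2.32) = 398 nm.

398 nm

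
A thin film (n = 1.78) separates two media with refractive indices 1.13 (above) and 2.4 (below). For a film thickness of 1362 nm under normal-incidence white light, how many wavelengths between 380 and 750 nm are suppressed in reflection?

7

Ray reflecting at the top interface goes from n = 1.13 toward n = 1.78: a half-wave phase shift.
Bottom surface (1.78 → 2.4): reflection off a higher-index medium gives a half-wave phase shift.
Zero or two π shifts → no net half-wave offset.
With no net inversion, destructive interference in reflection requires 2 n t = (m + ½) λ.
λ = 2 n t / (m + ½) = 4849 / (m + ½) nm.
m=5: 882 nm (IR); m=6: 746 nm (visible); m=7: 646 nm (visible); m=8: 570 nm (visible); m=9: 510 nm (visible); m=10: 462 nm (visible); m=11: 422 nm (visible); m=12: 388 nm (visible); m=13: 359 nm (UV).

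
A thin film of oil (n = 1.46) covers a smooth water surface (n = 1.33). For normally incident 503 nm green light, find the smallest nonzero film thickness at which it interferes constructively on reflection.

Top surface (1.0 → 1.46): reflection off a higher-index medium gives a half-wave phase shift.
Ray reflecting at the bottom interface goes from n = 1.46 toward n = 1.33: no phase shift.
Net: one phase inversion between the two reflected rays.
For strong reflection here: 2 n t = (m + ½) λ.
Minimum at m = 0: t = λ / (4 n) = 503 / (4 × 1.46) = 86.1 nm.

86.1 nm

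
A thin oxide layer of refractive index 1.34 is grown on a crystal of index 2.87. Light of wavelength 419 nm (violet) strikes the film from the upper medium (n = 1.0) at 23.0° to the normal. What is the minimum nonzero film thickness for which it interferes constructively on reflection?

Top surface (1.0 → 1.34): reflection off a higher-index medium gives a half-wave phase shift.
At the lower boundary (n = 1.34 to n = 2.87) the reflected ray undergoes a half-wave phase shift.
Net: no relative phase inversion (both shifts match).
With no net inversion, constructive interference in reflection requires 2 n t cos θ_r = m λ.
Snell's law: 1.0 sin 23.0° = 1.34 sin θ_r → sin θ_r = 0.292, cos θ_r = 0.957.
Minimum nonzero at m = 1: t = λ / (2 n cos θ_r) = 419 / (2 × 1.34 × 0.957) = 163 nm.

163 nm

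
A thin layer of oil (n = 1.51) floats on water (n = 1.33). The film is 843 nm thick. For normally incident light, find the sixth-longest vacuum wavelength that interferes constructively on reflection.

463 nm

Ray reflecting at the top interface goes from n = 1.0 toward n = 1.51: a half-wave phase shift.
Ray reflecting at the bottom interface goes from n = 1.51 toward n = 1.33: no phase shift.
Exactly one π shift → a net half-wave offset.
With one net inversion, constructive interference in reflection requires 2 n t = (m + ½) λ.
λ = 2 n t / (m + ½). The sixth-longest wavelength is m = 5: λ = 2 × 1.51 × 843 / 5.50 = 463 nm.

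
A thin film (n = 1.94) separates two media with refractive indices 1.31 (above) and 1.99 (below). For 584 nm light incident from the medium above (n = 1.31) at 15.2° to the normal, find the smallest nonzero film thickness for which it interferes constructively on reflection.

153 nm

At the upper boundary (n = 1.31 to n = 1.94) the reflected ray undergoes a half-wave phase shift.
Bottom surface (1.94 → 1.99): reflection off a higher-index medium gives a half-wave phase shift.
Zero or two π shifts → no net half-wave offset.
With no net inversion, constructive interference in reflection requires 2 n t cos θ_r = m λ.
Snell's law: 1.31 sin 15.2° = 1.94 sin θ_r → sin θ_r = 0.177, cos θ_r = 0.984.
Minimum nonzero at m = 1: t = λ / (2 n cos θ_r) = 584 / (2 × 1.94 × 0.984) = 153 nm.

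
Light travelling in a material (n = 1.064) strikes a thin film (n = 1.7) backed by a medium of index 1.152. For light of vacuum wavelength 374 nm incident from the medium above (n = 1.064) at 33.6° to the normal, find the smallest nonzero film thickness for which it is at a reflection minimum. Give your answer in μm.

0.117 μm

Ray reflecting at the top interface goes from n = 1.064 toward n = 1.7: a half-wave phase shift.
Bottom surface (1.7 → 1.152): reflection off a lower-index medium gives no phase shift.
The two reflections differ by half a wavelength.
For dark reflection here: 2 n t cos θ_r = m λ.
Snell's law: 1.064 sin 33.6° = 1.7 sin θ_r → sin θ_r = 0.346, cos θ_r = 0.938.
Minimum nonzero at m = 1: t = λ / (2 n cos θ_r) = 374 / (2 × 1.7 × 0.938) = 117 nm.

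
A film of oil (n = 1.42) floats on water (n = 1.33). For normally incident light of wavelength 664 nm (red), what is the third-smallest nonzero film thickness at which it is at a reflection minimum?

701 nm

At the upper boundary (n = 1.0 to n = 1.42) the reflected ray undergoes a half-wave phase shift.
Bottom surface (1.42 → 1.33): reflection off a lower-index medium gives no phase shift.
The two reflections differ by half a wavelength.
With one net inversion, destructive interference in reflection requires 2 n t = m λ.
The third-smallest nonzero thickness corresponds to m = 3: t = m λ / (2 n) = 3.00 × 664 / (2 × 1.42) = 701 nm.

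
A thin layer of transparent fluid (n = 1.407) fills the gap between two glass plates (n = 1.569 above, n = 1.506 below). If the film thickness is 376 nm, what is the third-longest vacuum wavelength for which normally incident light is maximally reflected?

At the upper boundary (n = 1.569 to n = 1.407) the reflected ray undergoes no phase shift.
Ray reflecting at the bottom interface goes from n = 1.407 toward n = 1.506: a half-wave phase shift.
Net: one phase inversion between the two reflected rays.
With one net inversion, constructive interference in reflection requires 2 n t = (m + ½) λ.
λ = 2 n t / (m + ½). The third-longest wavelength is m = 2: λ = 2 × 1.407 × 376 / 2.50 = 423 nm.

423 nm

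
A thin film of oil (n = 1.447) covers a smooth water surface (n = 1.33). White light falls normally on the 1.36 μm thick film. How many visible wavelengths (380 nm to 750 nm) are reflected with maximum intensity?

5

Top surface (1.0 → 1.447): reflection off a higher-index medium gives a half-wave phase shift.
Bottom surface (1.447 → 1.33): reflection off a lower-index medium gives no phase shift.
Net: one phase inversion between the two reflected rays.
So the condition for constructive reflection is 2 n t = (m + ½) λ.
λ = 2 n t / (m + ½) = 3936 / (m + ½) nm.
m=4: 875 nm (IR); m=5: 716 nm (visible); m=6: 606 nm (visible); m=7: 525 nm (visible); m=8: 463 nm (visible); m=9: 414 nm (visible); m=10: 375 nm (UV).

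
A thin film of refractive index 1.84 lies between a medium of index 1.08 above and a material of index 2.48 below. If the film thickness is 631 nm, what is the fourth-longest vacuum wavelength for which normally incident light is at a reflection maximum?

581 nm

Ray reflecting at the top interface goes from n = 1.08 toward n = 1.84: a half-wave phase shift.
Ray reflecting at the bottom interface goes from n = 1.84 toward n = 2.48: a half-wave phase shift.
Zero or two π shifts → no net half-wave offset.
With no net inversion, constructive interference in reflection requires 2 n t = m λ.
λ = 2 n t / m. The fourth-longest wavelength is m = 4: λ = 2 × 1.84 × 631 / 4.00 = 581 nm.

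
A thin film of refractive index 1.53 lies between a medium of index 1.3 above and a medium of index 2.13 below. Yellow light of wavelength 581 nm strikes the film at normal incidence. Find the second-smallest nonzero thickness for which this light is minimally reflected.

285 nm

Ray reflecting at the top interface goes from n = 1.3 toward n = 1.53: a half-wave phase shift.
At the lower boundary (n = 1.53 to n = 2.13) the reflected ray undergoes a half-wave phase shift.
The two reflections carry the same phase change, so no net offset.
With no net inversion, destructive interference in reflection requires 2 n t = (m + ½) λ.
The second-smallest nonzero thickness corresponds to m = 1: t = (m + ½) λ / (2 n) = 1.50 × 581 / (2 × 1.53) = 285 nm.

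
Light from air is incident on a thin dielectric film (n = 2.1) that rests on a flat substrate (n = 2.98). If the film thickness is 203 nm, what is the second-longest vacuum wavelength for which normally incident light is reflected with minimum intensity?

Ray reflecting at the top interface goes from n = 1.0 toward n = 2.1: a half-wave phase shift.
Ray reflecting at the bottom interface goes from n = 2.1 toward n = 2.98: a half-wave phase shift.
Net: no relative phase inversion (both shifts match).
So the condition for destructive reflection is 2 n t = (m + ½) λ.
λ = 2 n t / (m + ½). The second-longest wavelength is m = 1: λ = 2 × 2.1 × 203 / 1.50 = 568 nm.

568 nm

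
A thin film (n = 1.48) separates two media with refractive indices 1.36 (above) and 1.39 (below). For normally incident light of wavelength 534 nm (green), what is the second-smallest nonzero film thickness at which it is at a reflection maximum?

271 nm

Ray reflecting at the top interface goes from n = 1.36 toward n = 1.48: a half-wave phase shift.
Bottom surface (1.48 → 1.39): reflection off a lower-index medium gives no phase shift.
Net: one phase inversion between the two reflected rays.
For strong reflection here: 2 n t = (m + ½) λ.
The second-smallest nonzero thickness corresponds to m = 1: t = (m + ½) λ / (2 n) = 1.50 × 534 / (2 × 1.48) = 271 nm.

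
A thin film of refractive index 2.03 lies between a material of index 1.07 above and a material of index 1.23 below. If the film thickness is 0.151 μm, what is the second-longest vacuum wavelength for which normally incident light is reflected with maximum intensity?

Top surface (1.07 → 2.03): reflection off a higher-index medium gives a half-wave phase shift.
At the lower boundary (n = 2.03 to n = 1.23) the reflected ray undergoes no phase shift.
The two reflections differ by half a wavelength.
For bright reflection here: 2 n t = (m + ½) λ.
λ = 2 n t / (m + ½). The second-longest wavelength is m = 1: λ = 2 × 2.03 × 151 / 1.50 = 409 nm.

409 nm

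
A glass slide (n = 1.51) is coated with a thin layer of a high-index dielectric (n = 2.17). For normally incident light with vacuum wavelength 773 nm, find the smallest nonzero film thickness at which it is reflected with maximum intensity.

Ray reflecting at the top interface goes from n = 1.0 toward n = 2.17: a half-wave phase shift.
At the lower boundary (n = 2.17 to n = 1.51) the reflected ray undergoes no phase shift.
Exactly one π shift → a net half-wave offset.
With one net inversion, constructive interference in reflection requires 2 n t = (m + ½) λ.
Minimum at m = 0: t = λ / (4 n) = 773 / (4 × 2.17) = 89.1 nm.

89.1 nm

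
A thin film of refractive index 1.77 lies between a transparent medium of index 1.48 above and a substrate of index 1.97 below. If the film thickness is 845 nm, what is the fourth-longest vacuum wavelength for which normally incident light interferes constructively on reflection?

748 nm

Top surface (1.48 → 1.77): reflection off a higher-index medium gives a half-wave phase shift.
Ray reflecting at the bottom interface goes from n = 1.77 toward n = 1.97: a half-wave phase shift.
Zero or two π shifts → no net half-wave offset.
So the condition for constructive reflection is 2 n t = m λ.
λ = 2 n t / m. The fourth-longest wavelength is m = 4: λ = 2 × 1.77 × 845 / 4.00 = 748 nm.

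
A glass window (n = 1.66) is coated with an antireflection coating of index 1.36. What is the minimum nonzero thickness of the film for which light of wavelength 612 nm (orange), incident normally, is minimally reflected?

113 nm

Ray reflecting at the top interface goes from n = 1.0 toward n = 1.36: a half-wave phase shift.
At the lower boundary (n = 1.36 to n = 1.66) the reflected ray undergoes a half-wave phase shift.
Net: no relative phase inversion (both shifts match).
With no net inversion, destructive interference in reflection requires 2 n t = (m + ½) λ.
Minimum at m = 0: t = λ / (4 n) = 612 / (4 × 1.36) = 113 nm.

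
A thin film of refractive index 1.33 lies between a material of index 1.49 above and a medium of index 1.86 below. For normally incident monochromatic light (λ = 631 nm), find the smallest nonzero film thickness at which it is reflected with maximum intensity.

Top surface (1.49 → 1.33): reflection off a lower-index medium gives no phase shift.
Bottom surface (1.33 → 1.86): reflection off a higher-index medium gives a half-wave phase shift.
Exactly one π shift → a net half-wave offset.
With one net inversion, constructive interference in reflection requires 2 n t = (m + ½) λ.
Minimum at m = 0: t = λ / (4 n) = 631 / (4 × 1.33) = 119 nm.

119 nm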